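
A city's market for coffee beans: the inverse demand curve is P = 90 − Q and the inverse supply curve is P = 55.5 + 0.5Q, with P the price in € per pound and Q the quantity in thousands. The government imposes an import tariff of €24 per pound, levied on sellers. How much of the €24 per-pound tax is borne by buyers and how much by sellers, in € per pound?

Rewrite in direct form: Qd = 90 − P and Qs = 2P − 111.
Before the tax: set 90 − P = 2P − 111 → P* = €67, Q* = 23.
With the tax collected from sellers, supply shifts: Qs = 2(P − 24) − 111.
Solving gives Q = 7 with buyers paying €83 and sellers receiving €59 (the €24 wedge).
Burden on buyers: €16; on sellers: €8. (They sum to €24.)
The less price-elastic side of the market bears the larger share of a per-unit tax.

Buyers bear €16 per pound; sellers bear €8 per pound.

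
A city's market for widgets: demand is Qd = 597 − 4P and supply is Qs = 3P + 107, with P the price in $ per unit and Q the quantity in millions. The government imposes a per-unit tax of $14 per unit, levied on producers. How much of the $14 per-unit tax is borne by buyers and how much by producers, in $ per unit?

Buyers bear $6 per unit; producers bear $8 per unit.

Without the tax, 597 − 4P = 3P + 107 gives 7P = 490, so P* = $70 and Q* = 317.
With the tax collected from producers, supply shifts: Qs = 3(P − 14) + 107.
Solving gives Q = 293 with buyers paying $76 and producers receiving $62 (the $14 wedge).
Burden on buyers: $6; on producers: $8. (They sum to $14.)
The less price-elastic side of the market bears the larger share of a per-unit tax.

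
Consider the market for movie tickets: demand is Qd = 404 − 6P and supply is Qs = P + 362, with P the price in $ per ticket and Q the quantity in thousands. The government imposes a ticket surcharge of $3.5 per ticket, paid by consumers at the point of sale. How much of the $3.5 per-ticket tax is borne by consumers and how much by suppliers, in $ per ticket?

Without the tax, 404 − 6P = P + 362 gives 7P = 42, so P* = $6 and Q* = 368.
With the tax collected from consumers, demand (in seller-price terms) shifts: Qd = 404 − 6(P + 3.5).
Solving gives Q = 365 with consumers paying $6.5 and suppliers receiving $3 (the $3.5 wedge).
Burden on consumers: $0.5; on suppliers: $3. (They sum to $3.5.)

Consumers bear $0.5 per ticket; suppliers bear $3 per ticket.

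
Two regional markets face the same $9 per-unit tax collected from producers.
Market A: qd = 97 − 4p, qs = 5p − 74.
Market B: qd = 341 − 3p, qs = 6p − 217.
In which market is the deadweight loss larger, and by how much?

Market A, by $9.

Market A: pre-tax p* = $19, q* = 21; post-tax q = 1; deadweight loss = $90.
Market B: pre-tax p* = $62, q* = 155; post-tax q = 137; deadweight loss = $81.
Difference: $90 vs $81 → market A is larger by $9.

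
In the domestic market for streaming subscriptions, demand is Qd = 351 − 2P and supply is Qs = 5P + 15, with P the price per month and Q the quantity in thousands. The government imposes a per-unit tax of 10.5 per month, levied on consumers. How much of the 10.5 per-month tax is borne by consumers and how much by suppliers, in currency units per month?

Consumers bear 7.5 per month; suppliers bear 3 per month.

Without the tax, 351 − 2P = 5P + 15 gives 7P = 336, so P* = 48 and Q* = 255.
With the tax collected from consumers, demand (in seller-price terms) shifts: Qd = 351 − 2(P + 10.5).
New equilibrium: consumers pay 55.5, suppliers receive 45, Q = 240. (Wedge: Pb − Ps = 10.5.)
Burden on consumers: 7.5; on suppliers: 3. (They sum to 10.5.)
The less price-elastic side of the market bears the larger share of a per-unit tax.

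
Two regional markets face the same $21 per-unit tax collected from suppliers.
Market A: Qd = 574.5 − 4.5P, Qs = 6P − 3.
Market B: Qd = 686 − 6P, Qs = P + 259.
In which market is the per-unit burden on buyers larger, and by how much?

Market A: pre-tax P* = $55, Q* = 327; post-tax Q = 273; per-unit burden on buyers = $12.
Market B: pre-tax P* = $61, Q* = 320; post-tax Q = 302; per-unit burden on buyers = $3.
Difference: $12 vs $3 → market A is larger by $9.

Market A, by $9.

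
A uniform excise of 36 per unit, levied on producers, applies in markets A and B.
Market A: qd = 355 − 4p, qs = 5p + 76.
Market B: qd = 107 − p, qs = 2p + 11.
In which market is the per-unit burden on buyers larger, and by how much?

Market B, by 4.

Market A: pre-tax p* = 31, q* = 231; post-tax q = 151; per-unit burden on buyers = 20.
Market B: pre-tax p* = 32, q* = 75; post-tax q = 51; per-unit burden on buyers = 24.
Difference: 20 vs 24 → market B is larger by 4.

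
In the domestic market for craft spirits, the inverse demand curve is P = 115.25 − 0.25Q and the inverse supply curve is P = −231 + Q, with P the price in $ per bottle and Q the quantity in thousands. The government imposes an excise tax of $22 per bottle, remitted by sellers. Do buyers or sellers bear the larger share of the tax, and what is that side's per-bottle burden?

Sellers bear the larger share: $17.6 per bottle.

Inverting to Q(P) form: Qd = 461 − 4P; Qs = P + 231.
Without the tax, 461 − 4P = P + 231 gives 5P = 230, so P* = $46 and Q* = 277.
With the tax collected from sellers, supply shifts: Qs = (P − 22) + 231.
Solving gives Q = 259.4 with buyers paying $50.4 and sellers receiving $28.4 (the $22 wedge).
Per-bottle burden: buyers $4.4, sellers $17.6.
Sellers take the larger share because supply is less price-elastic here (demand slope 4 vs supply slope 1).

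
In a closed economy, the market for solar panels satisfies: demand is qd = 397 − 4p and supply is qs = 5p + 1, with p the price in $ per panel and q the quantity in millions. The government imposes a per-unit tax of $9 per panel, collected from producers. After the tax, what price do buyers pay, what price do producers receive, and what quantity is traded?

Without the tax, 397 − 4p = 5p + 1 gives 9p = 396, so p* = $44 and q* = 221.
With the tax collected from producers, supply shifts: qs = 5(p − 9) + 1.
Solving gives q = 201 with buyers paying $49 and producers receiving $40 (the $9 wedge).

Buyers pay $49; producers receive $40; quantity = 201.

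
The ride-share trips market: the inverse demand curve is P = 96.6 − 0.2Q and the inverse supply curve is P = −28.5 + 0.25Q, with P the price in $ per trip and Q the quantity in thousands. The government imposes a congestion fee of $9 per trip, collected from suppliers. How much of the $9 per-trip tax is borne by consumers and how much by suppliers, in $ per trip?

Consumers bear $4 per trip; suppliers bear $5 per trip.

Rewrite in direct form: Qd = 483 − 5P and Qs = 4P + 114.
Before the tax: set 483 − 5P = 4P + 114 → P* = $41, Q* = 278.
With the tax collected from suppliers, supply shifts: Qs = 4(P − 9) + 114.
New equilibrium: consumers pay $45, suppliers receive $36, Q = 258. (Wedge: Pb − Ps = 9.)
Burden on consumers: $4; on suppliers: $5. (They sum to $9.)
The less price-elastic side of the market bears the larger share of a per-unit tax.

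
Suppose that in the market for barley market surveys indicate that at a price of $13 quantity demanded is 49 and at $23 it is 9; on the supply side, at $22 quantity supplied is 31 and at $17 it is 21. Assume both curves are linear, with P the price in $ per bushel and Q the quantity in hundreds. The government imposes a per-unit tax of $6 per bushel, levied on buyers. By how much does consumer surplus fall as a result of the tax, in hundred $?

Demand slope: (9 − 49)/(23 − 13) = -4, so Qd = 101 − 4P.
Supply slope: (21 − 31)/(17 − 22) = 2, so Qs = 2P − 13.
Before the tax: set 101 − 4P = 2P − 13 → P* = $19, Q* = 25.
With the tax collected from buyers, demand (in seller-price terms) shifts: Qd = 101 − 4(P + 6).
Solving gives Q = 17 with buyers paying $21 and producers receiving $15 (the $6 wedge).
ΔCS is the trapezoid between Q = 17 and Q = 25 of height $2: ½ · (25 + 17) · 2 = $42.

Consumer surplus falls by $42 hundred.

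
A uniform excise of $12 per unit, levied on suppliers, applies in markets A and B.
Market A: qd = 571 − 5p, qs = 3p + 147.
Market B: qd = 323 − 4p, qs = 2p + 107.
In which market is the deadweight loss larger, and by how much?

Market A: pre-tax p* = $53, q* = 306; post-tax q = 283.5; deadweight loss = $135.
Market B: pre-tax p* = $36, q* = 179; post-tax q = 163; deadweight loss = $96.
Difference: $135 vs $96 → market A is larger by $39.

Market A, by $39.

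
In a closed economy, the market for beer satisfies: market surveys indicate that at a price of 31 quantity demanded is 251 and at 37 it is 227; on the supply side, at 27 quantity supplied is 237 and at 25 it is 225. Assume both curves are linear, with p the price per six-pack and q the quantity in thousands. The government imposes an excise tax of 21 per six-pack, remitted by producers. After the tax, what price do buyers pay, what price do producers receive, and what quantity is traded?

Demand slope: (227 − 251)/(37 − 31) = -4, so qd = 375 − 4p.
Supply slope: (225 − 237)/(25 − 27) = 6, so qs = 6p + 75.
Without the tax, 375 − 4p = 6p + 75 gives 10p = 300, so p* = 30 and q* = 255.
With the tax collected from producers, supply shifts: qs = 6(p − 21) + 75.
Solving gives q = 204.6 with buyers paying 42.6 and producers receiving 21.6 (the 21 wedge).

Buyers pay 42.6; producers receive 21.6; quantity = 204.6.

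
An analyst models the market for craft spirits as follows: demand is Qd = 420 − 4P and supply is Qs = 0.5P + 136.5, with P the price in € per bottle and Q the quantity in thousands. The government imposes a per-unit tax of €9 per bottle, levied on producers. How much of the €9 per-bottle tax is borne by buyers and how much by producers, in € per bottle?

Buyers bear €1 per bottle; producers bear €8 per bottle.

Before the tax: set 420 − 4P = 0.5P + 136.5 → P* = €63, Q* = 168.
With the tax collected from producers, supply shifts: Qs = 0.5(P − 9) + 136.5.
New equilibrium: buyers pay €64, producers receive €55, Q = 164. (Wedge: Pb − Ps = 9.)
Burden on buyers: €1; on producers: €8. (They sum to €9.)
The less price-elastic side of the market bears the larger share of a per-unit tax.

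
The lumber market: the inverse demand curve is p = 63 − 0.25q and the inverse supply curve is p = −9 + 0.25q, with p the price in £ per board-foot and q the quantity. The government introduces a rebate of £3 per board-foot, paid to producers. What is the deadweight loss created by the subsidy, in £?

Rewrite in direct form: qd = 252 − 4p and qs = 4p + 36.
Without the subsidy, 252 − 4p = 4p + 36 gives 8p = 216, so p* = £27 and q* = 144.
With a per-unit subsidy paid to producers, each receives p + 3 per unit sold, so supply becomes qs = 4(p + 3) + 36.
New equilibrium: buyers pay £25.5, producers receive £28.5, q = 150. (Wedge: pb − ps = −3.)
Quantity rises by |ΔQ| = |144 − 150| = 6.
DWL = ½ · t · |ΔQ| = ½ · 3 · 6 = £9.

Deadweight loss = £9.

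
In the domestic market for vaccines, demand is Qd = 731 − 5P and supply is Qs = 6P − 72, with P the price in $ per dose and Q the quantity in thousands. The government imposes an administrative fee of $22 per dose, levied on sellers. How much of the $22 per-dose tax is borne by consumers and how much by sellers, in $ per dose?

Before the tax: set 731 − 5P = 6P − 72 → P* = $73, Q* = 366.
With the tax collected from sellers, supply shifts: Qs = 6(P − 22) − 72.
Solving gives Q = 306 with consumers paying $85 and sellers receiving $63 (the $22 wedge).
Burden on consumers: $12; on sellers: $10. (They sum to $22.)

Consumers bear $12 per dose; sellers bear $10 per dose.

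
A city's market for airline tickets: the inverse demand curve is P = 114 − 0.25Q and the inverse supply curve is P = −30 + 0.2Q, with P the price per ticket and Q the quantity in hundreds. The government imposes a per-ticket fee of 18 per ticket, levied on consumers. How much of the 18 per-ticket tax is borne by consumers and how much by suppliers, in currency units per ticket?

Rewrite in direct form: Qd = 456 − 4P and Qs = 5P + 150.
Before the tax: set 456 − 4P = 5P + 150 → P* = 34, Q* = 320.
With the tax collected from consumers, demand (in seller-price terms) shifts: Qd = 456 − 4(P + 18).
New equilibrium: consumers pay 44, suppliers receive 26, Q = 280. (Wedge: Pb − Ps = 18.)
Burden on consumers: 10; on suppliers: 8. (They sum to 18.)

Consumers bear 10 per ticket; suppliers bear 8 per ticket.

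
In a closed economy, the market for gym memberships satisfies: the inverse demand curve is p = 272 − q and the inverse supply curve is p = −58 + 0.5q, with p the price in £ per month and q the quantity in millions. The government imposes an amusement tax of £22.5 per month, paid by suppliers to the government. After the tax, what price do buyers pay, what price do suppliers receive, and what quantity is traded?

Buyers pay £67; suppliers receive £44.5; quantity = 205.

Rewrite in direct form: qd = 272 − p and qs = 2p + 116.
Without the tax, 272 − p = 2p + 116 gives 3p = 156, so p* = £52 and q* = 220.
With the tax collected from suppliers, supply shifts: qs = 2(p − 22.5) + 116.
Solving gives q = 205 with buyers paying £67 and suppliers receiving £44.5 (the £22.5 wedge).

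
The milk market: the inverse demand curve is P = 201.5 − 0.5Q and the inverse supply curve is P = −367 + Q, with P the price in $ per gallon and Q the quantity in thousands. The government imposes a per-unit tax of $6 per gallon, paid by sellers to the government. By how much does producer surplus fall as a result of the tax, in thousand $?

Rewrite in direct form: Qd = 403 − 2P and Qs = P + 367.
Without the tax, 403 − 2P = P + 367 gives 3P = 36, so P* = $12 and Q* = 379.
With the tax collected from sellers, supply shifts: Qs = (P − 6) + 367.
New equilibrium: buyers pay $14, sellers receive $8, Q = 375. (Wedge: Pb − Ps = 6.)
ΔPS is the trapezoid between Q = 375 and Q = 379 of height $4: ½ · (379 + 375) · 4 = $1508.

Producer surplus falls by $1508 thousand.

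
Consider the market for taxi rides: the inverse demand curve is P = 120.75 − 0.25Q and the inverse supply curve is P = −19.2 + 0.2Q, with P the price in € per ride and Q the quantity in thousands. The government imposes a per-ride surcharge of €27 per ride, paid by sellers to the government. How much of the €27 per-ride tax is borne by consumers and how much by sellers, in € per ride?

Rewrite in direct form: Qd = 483 − 4P and Qs = 5P + 96.
Without the tax, 483 − 4P = 5P + 96 gives 9P = 387, so P* = €43 and Q* = 311.
With the tax collected from sellers, supply shifts: Qs = 5(P − 27) + 96.
Solving gives Q = 251 with consumers paying €58 and sellers receiving €31 (the €27 wedge).
Burden on consumers: €15; on sellers: €12. (They sum to €27.)
The less price-elastic side of the market bears the larger share of a per-unit tax.

Consumers bear €15 per ride; sellers bear €12 per ride.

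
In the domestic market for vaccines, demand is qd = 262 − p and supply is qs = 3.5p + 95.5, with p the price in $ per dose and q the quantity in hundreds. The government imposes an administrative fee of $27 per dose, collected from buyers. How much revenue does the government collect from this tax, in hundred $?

Before the tax: set 262 − p = 3.5p + 95.5 → p* = $37, q* = 225.
With the tax collected from buyers, demand (in seller-price terms) shifts: qd = 262 − (p + 27).
New equilibrium: buyers pay $58, producers receive $31, q = 204. (Wedge: pb − ps = 27.)
Revenue = t · Q = 27 · 204 = $5508.

Tax revenue = $5508 hundred.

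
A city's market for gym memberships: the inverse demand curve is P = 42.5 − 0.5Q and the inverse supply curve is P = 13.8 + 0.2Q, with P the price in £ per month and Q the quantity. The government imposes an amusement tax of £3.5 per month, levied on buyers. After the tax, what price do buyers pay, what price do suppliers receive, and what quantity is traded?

Buyers pay £24.5; suppliers receive £21; quantity = 36.

Inverting to Q(P) form: Qd = 85 − 2P; Qs = 5P − 69.
Before the tax: set 85 − 2P = 5P − 69 → P* = £22, Q* = 41.
With the tax collected from buyers, demand (in seller-price terms) shifts: Qd = 85 − 2(P + 3.5).
New equilibrium: buyers pay £24.5, suppliers receive £21, Q = 36. (Wedge: Pb − Ps = 3.5.)
The less price-elastic side of the market bears the larger share of a per-unit tax.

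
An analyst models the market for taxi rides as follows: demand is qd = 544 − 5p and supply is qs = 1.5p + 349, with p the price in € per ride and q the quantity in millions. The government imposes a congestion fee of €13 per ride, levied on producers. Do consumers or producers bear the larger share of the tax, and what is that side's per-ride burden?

Without the tax, 544 − 5p = 1.5p + 349 gives 6.5p = 195, so p* = €30 and q* = 394.
With the tax collected from producers, supply shifts: qs = 1.5(p − 13) + 349.
New equilibrium: consumers pay €33, producers receive €20, q = 379. (Wedge: pb − ps = 13.)
Per-ride burden: consumers €3, producers €10.
Producers take the larger share because supply is less price-elastic here (demand slope 5 vs supply slope 1.5).
The less price-elastic side of the market bears the larger share of a per-unit tax.

Producers bear the larger share: €10 per ride.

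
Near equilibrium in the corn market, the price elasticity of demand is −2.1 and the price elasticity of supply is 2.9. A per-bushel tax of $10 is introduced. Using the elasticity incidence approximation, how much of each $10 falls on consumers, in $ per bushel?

Incidence ratio: consumers' share ≈ εs / (εs + |εd|) = 2.9 / (2.9 + 2.1) = 0.58.
So consumers bear ≈ 0.58 × $10 = $5.8; producers bear $4.2.

Consumers bear ≈ $5.8 per bushel.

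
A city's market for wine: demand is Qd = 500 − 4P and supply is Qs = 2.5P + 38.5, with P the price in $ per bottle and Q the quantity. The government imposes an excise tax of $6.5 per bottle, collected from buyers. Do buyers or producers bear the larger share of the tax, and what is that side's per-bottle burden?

Without the tax, 500 − 4P = 2.5P + 38.5 gives 6.5P = 461.5, so P* = $71 and Q* = 216.
With the tax collected from buyers, demand (in seller-price terms) shifts: Qd = 500 − 4(P + 6.5).
Solving gives Q = 206 with buyers paying $73.5 and producers receiving $67 (the $6.5 wedge).
Per-bottle burden: buyers $2.5, producers $4.
Producers take the larger share because supply is less price-elastic here (demand slope 4 vs supply slope 2.5).
The less price-elastic side of the market bears the larger share of a per-unit tax.

Producers bear the larger share: $4 per bottle.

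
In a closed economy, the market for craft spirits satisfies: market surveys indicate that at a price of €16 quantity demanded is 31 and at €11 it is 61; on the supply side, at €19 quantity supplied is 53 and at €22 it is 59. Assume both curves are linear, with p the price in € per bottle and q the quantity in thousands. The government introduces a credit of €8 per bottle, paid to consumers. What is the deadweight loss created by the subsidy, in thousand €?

Deadweight loss = €48 thousand.

Demand slope: (61 − 31)/(11 − 16) = -6, so qd = 127 − 6p.
Supply slope: (59 − 53)/(22 − 19) = 2, so qs = 2p + 15.
Before the subsidy: set 127 − 6p = 2p + 15 → p* = €14, q* = 43.
With a per-unit subsidy paid to consumers, each effectively pays p − 8, so demand becomes qd = 127 − 6(p − 8).
New equilibrium: consumers pay €12, suppliers receive €20, q = 55. (Wedge: pb − ps = −8.)
Quantity rises by |ΔQ| = |43 − 55| = 12.
DWL = ½ · t · |ΔQ| = ½ · 8 · 12 = €48.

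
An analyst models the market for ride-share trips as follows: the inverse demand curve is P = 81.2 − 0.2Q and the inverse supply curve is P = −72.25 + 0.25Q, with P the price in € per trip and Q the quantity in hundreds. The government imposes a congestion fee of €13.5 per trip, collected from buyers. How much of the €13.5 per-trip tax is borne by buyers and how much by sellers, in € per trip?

Inverting to Q(P) form: Qd = 406 − 5P; Qs = 4P + 289.
Without the tax, 406 − 5P = 4P + 289 gives 9P = 117, so P* = €13 and Q* = 341.
With the tax collected from buyers, demand (in seller-price terms) shifts: Qd = 406 − 5(P + 13.5).
Solving gives Q = 311 with buyers paying €19 and sellers receiving €5.5 (the €13.5 wedge).
Burden on buyers: €6; on sellers: €7.5. (They sum to €13.5.)

Buyers bear €6 per trip; sellers bear €7.5 per trip.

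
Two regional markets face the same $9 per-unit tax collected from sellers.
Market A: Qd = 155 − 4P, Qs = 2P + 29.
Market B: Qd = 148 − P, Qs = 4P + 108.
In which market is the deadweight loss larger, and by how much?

Market A: pre-tax P* = $21, Q* = 71; post-tax Q = 59; deadweight loss = $54.
Market B: pre-tax P* = $8, Q* = 140; post-tax Q = 132.8; deadweight loss = $32.4.
Difference: $54 vs $32.4 → market A is larger by $21.6.

Market A, by $21.6.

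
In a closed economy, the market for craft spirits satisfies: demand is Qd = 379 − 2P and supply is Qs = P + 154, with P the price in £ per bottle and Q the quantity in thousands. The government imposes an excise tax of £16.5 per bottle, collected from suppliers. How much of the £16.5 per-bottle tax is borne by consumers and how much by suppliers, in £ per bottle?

Before the tax: set 379 − 2P = P + 154 → P* = £75, Q* = 229.
With the tax collected from suppliers, supply shifts: Qs = (P − 16.5) + 154.
Solving gives Q = 218 with consumers paying £80.5 and suppliers receiving £64 (the £16.5 wedge).
Burden on consumers: £5.5; on suppliers: £11. (They sum to £16.5.)

Consumers bear £5.5 per bottle; suppliers bear £11 per bottle.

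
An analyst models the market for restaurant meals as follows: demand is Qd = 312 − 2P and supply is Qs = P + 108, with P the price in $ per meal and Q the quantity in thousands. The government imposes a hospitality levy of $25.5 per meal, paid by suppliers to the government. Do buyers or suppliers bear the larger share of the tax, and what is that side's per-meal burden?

Before the tax: set 312 − 2P = P + 108 → P* = $68, Q* = 176.
With the tax collected from suppliers, supply shifts: Qs = (P − 25.5) + 108.
Solving gives Q = 159 with buyers paying $76.5 and suppliers receiving $51 (the $25.5 wedge).
Per-meal burden: buyers $8.5, suppliers $17.
Suppliers take the larger share because supply is less price-elastic here (demand slope 2 vs supply slope 1).
The less price-elastic side of the market bears the larger share of a per-unit tax.

Suppliers bear the larger share: $17 per meal.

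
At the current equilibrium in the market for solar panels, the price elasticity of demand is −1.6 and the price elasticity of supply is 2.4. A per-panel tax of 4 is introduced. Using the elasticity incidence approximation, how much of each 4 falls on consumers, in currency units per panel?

Incidence ratio: consumers' share ≈ εs / (εs + |εd|) = 2.4 / (2.4 + 1.6) = 0.6.
So consumers bear ≈ 0.6 × 4 = 2.4; producers bear 1.6.

Consumers bear ≈ 2.4 per panel.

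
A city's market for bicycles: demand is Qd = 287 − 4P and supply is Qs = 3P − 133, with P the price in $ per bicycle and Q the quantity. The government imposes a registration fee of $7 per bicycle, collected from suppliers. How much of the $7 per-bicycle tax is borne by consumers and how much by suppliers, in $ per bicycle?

Consumers bear $3 per bicycle; suppliers bear $4 per bicycle.

Without the tax, 287 − 4P = 3P − 133 gives 7P = 420, so P* = $60 and Q* = 47.
With the tax collected from suppliers, supply shifts: Qs = 3(P − 7) − 133.
New equilibrium: consumers pay $63, suppliers receive $56, Q = 35. (Wedge: Pb − Ps = 7.)
Burden on consumers: $3; on suppliers: $4. (They sum to $7.)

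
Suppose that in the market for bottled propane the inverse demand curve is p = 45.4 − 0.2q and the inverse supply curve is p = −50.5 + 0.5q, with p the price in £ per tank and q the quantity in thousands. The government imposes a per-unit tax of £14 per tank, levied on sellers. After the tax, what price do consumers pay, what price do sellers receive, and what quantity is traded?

Consumers pay £22; sellers receive £8; quantity = 117.

Rewrite in direct form: qd = 227 − 5p and qs = 2p + 101.
Before the tax: set 227 − 5p = 2p + 101 → p* = £18, q* = 137.
With the tax collected from sellers, supply shifts: qs = 2(p − 14) + 101.
New equilibrium: consumers pay £22, sellers receive £8, q = 117. (Wedge: pb − ps = 14.)
The less price-elastic side of the market bears the larger share of a per-unit tax.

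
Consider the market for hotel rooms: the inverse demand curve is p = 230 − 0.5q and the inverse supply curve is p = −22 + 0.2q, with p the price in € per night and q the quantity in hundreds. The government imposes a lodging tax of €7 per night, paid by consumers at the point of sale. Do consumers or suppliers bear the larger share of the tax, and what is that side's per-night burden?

Consumers bear the larger share: €5 per night.

Rewrite in direct form: qd = 460 − 2p and qs = 5p + 110.
Before the tax: set 460 − 2p = 5p + 110 → p* = €50, q* = 360.
With the tax collected from consumers, demand (in seller-price terms) shifts: qd = 460 − 2(p + 7).
Solving gives q = 350 with consumers paying €55 and suppliers receiving €48 (the €7 wedge).
Per-night burden: consumers €5, suppliers €2.
Consumers take the larger share because demand is less price-elastic here (demand slope 2 vs supply slope 5).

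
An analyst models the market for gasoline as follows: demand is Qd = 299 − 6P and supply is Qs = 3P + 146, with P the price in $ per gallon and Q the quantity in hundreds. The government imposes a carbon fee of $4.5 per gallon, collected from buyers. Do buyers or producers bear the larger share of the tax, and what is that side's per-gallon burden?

Before the tax: set 299 − 6P = 3P + 146 → P* = $17, Q* = 197.
With the tax collected from buyers, demand (in seller-price terms) shifts: Qd = 299 − 6(P + 4.5).
New equilibrium: buyers pay $18.5, producers receive $14, Q = 188. (Wedge: Pb − Ps = 4.5.)
Per-gallon burden: buyers $1.5, producers $3.
Producers take the larger share because supply is less price-elastic here (demand slope 6 vs supply slope 3).
The less price-elastic side of the market bears the larger share of a per-unit tax.

Producers bear the larger share: $3 per gallon.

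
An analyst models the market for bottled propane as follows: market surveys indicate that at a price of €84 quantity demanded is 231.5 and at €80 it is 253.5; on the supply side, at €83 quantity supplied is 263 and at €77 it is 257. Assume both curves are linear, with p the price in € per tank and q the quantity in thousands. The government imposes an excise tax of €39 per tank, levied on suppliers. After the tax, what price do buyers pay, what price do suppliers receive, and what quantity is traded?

Demand slope: (253.5 − 231.5)/(80 − 84) = -5.5, so qd = 693.5 − 5.5p.
Supply slope: (257 − 263)/(77 − 83) = 1, so qs = p + 180.
Without the tax, 693.5 − 5.5p = p + 180 gives 6.5p = 513.5, so p* = €79 and q* = 259.
With the tax collected from suppliers, supply shifts: qs = (p − 39) + 180.
New equilibrium: buyers pay €85, suppliers receive €46, q = 226. (Wedge: pb − ps = 39.)
The less price-elastic side of the market bears the larger share of a per-unit tax.

Buyers pay €85; suppliers receive €46; quantity = 226.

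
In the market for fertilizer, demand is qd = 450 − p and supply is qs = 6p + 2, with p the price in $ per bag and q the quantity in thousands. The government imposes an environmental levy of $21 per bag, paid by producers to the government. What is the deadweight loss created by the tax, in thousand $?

Deadweight loss = $189 thousand.

Without the tax, 450 − p = 6p + 2 gives 7p = 448, so p* = $64 and q* = 386.
With the tax collected from producers, supply shifts: qs = 6(p − 21) + 2.
New equilibrium: consumers pay $82, producers receive $61, q = 368. (Wedge: pb − ps = 21.)
Quantity falls by |ΔQ| = |386 − 368| = 18.
DWL = ½ · t · |ΔQ| = ½ · 21 · 18 = $189.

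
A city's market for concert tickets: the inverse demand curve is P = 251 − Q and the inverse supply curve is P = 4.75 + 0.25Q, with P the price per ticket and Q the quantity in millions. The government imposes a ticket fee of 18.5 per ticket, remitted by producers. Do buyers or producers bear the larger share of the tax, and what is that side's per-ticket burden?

Rewrite in direct form: Qd = 251 − P and Qs = 4P − 19.
Before the tax: set 251 − P = 4P − 19 → P* = 54, Q* = 197.
With the tax collected from producers, supply shifts: Qs = 4(P − 18.5) − 19.
New equilibrium: buyers pay 68.8, producers receive 50.3, Q = 182.2. (Wedge: Pb − Ps = 18.5.)
Per-ticket burden: buyers 14.8, producers 3.7.
Buyers take the larger share because demand is less price-elastic here (demand slope 1 vs supply slope 4).

Buyers bear the larger share: 14.8 per ticket.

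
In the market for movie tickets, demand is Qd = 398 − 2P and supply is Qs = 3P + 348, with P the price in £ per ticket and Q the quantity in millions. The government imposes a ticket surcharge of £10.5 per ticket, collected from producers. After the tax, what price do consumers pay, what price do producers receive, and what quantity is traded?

Before the tax: set 398 − 2P = 3P + 348 → P* = £10, Q* = 378.
With the tax collected from producers, supply shifts: Qs = 3(P − 10.5) + 348.
Solving gives Q = 365.4 with consumers paying £16.3 and producers receiving £5.8 (the £10.5 wedge).
The less price-elastic side of the market bears the larger share of a per-unit tax.

Consumers pay £16.3; producers receive £5.8; quantity = 365.4.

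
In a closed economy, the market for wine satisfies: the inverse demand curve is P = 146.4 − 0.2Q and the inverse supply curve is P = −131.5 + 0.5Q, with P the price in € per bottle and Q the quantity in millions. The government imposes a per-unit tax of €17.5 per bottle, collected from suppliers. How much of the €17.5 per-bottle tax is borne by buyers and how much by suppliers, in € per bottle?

Buyers bear €5 per bottle; suppliers bear €12.5 per bottle.

Rewrite in direct form: Qd = 732 − 5P and Qs = 2P + 263.
Before the tax: set 732 − 5P = 2P + 263 → P* = €67, Q* = 397.
With the tax collected from suppliers, supply shifts: Qs = 2(P − 17.5) + 263.
New equilibrium: buyers pay €72, suppliers receive €54.5, Q = 372. (Wedge: Pb − Ps = 17.5.)
Burden on buyers: €5; on suppliers: €12.5. (They sum to €17.5.)
The less price-elastic side of the market bears the larger share of a per-unit tax.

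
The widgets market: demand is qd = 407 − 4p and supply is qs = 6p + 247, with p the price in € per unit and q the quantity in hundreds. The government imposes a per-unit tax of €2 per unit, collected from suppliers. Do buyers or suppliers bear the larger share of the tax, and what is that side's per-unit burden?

Buyers bear the larger share: €1.2 per unit.

Without the tax, 407 − 4p = 6p + 247 gives 10p = 160, so p* = €16 and q* = 343.
With the tax collected from suppliers, supply shifts: qs = 6(p − 2) + 247.
Solving gives q = 338.2 with buyers paying €17.2 and suppliers receiving €15.2 (the €2 wedge).
Per-unit burden: buyers €1.2, suppliers €0.8.
Buyers take the larger share because demand is less price-elastic here (demand slope 4 vs supply slope 6).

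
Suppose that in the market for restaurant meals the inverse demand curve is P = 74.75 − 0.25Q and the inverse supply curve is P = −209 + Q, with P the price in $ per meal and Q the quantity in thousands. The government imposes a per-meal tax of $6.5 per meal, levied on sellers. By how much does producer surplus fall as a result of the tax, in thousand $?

Producer surplus falls by $1166.88 thousand.

Inverting to Q(P) form: Qd = 299 − 4P; Qs = P + 209.
Without the tax, 299 − 4P = P + 209 gives 5P = 90, so P* = $18 and Q* = 227.
With the tax collected from sellers, supply shifts: Qs = (P − 6.5) + 209.
Solving gives Q = 221.8 with buyers paying $19.3 and sellers receiving $12.8 (the $6.5 wedge).
ΔPS is the trapezoid between Q = 221.8 and Q = 227 of height $5.2: ½ · (227 + 221.8) · 5.2 = $1166.88.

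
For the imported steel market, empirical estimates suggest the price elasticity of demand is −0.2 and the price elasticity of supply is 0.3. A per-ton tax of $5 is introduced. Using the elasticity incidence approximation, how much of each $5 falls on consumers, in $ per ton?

Incidence ratio: consumers' share ≈ εs / (εs + |εd|) = 0.3 / (0.3 + 0.2) = 0.6.
So consumers bear ≈ 0.6 × $5 = $3; sellers bear $2.

Consumers bear ≈ $3 per ton.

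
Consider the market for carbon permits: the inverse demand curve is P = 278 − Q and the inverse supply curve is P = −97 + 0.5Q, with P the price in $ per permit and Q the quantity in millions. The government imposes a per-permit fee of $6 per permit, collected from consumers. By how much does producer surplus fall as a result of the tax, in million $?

Inverting to Q(P) form: Qd = 278 − P; Qs = 2P + 194.
Without the tax, 278 − P = 2P + 194 gives 3P = 84, so P* = $28 and Q* = 250.
With the tax collected from consumers, demand (in seller-price terms) shifts: Qd = 278 − (P + 6).
Solving gives Q = 246 with consumers paying $32 and sellers receiving $26 (the $6 wedge).
ΔPS is the trapezoid between Q = 246 and Q = 250 of height $2: ½ · (250 + 246) · 2 = $496.

Producer surplus falls by $496 million.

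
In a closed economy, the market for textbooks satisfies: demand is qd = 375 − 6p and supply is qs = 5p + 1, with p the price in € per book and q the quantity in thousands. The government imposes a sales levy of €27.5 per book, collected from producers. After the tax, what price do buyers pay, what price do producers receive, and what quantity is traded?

Before the tax: set 375 − 6p = 5p + 1 → p* = €34, q* = 171.
With the tax collected from producers, supply shifts: qs = 5(p − 27.5) + 1.
Solving gives q = 96 with buyers paying €46.5 and producers receiving €19 (the €27.5 wedge).
The less price-elastic side of the market bears the larger share of a per-unit tax.

Buyers pay €46.5; producers receive €19; quantity = 96.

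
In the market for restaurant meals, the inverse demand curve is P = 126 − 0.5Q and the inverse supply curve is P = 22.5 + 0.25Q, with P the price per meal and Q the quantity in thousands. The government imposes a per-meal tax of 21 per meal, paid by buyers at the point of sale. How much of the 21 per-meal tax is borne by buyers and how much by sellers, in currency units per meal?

Buyers bear 14 per meal; sellers bear 7 per meal.

Inverting to Q(P) form: Qd = 252 − 2P; Qs = 4P − 90.
Without the tax, 252 − 2P = 4P − 90 gives 6P = 342, so P* = 57 and Q* = 138.
With the tax collected from buyers, demand (in seller-price terms) shifts: Qd = 252 − 2(P + 21).
New equilibrium: buyers pay 71, sellers receive 50, Q = 110. (Wedge: Pb − Ps = 21.)
Burden on buyers: 14; on sellers: 7. (They sum to 21.)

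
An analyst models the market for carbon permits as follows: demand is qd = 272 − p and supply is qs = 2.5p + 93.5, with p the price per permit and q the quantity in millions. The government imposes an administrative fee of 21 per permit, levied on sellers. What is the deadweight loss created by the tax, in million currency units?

Before the tax: set 272 − p = 2.5p + 93.5 → p* = 51, q* = 221.
With the tax collected from sellers, supply shifts: qs = 2.5(p − 21) + 93.5.
New equilibrium: consumers pay 66, sellers receive 45, q = 206. (Wedge: pb − ps = 21.)
Quantity falls by |ΔQ| = |221 − 206| = 15.
DWL = ½ · t · |ΔQ| = ½ · 21 · 15 = 157.5.

Deadweight loss = 157.5 million.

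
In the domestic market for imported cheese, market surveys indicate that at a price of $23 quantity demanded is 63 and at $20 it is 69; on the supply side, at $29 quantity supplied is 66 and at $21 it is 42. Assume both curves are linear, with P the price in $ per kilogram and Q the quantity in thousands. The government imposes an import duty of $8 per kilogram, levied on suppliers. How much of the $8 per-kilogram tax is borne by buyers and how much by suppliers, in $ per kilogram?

Buyers bear $4.8 per kilogram; suppliers bear $3.2 per kilogram.

Demand slope: (69 − 63)/(20 − 23) = -2, so Qd = 109 − 2P.
Supply slope: (42 − 66)/(21 − 29) = 3, so Qs = 3P − 21.
Before the tax: set 109 − 2P = 3P − 21 → P* = $26, Q* = 57.
With the tax collected from suppliers, supply shifts: Qs = 3(P − 8) − 21.
New equilibrium: buyers pay $30.8, suppliers receive $22.8, Q = 47.4. (Wedge: Pb − Ps = 8.)
Burden on buyers: $4.8; on suppliers: $3.2. (They sum to $8.)
The less price-elastic side of the market bears the larger share of a per-unit tax.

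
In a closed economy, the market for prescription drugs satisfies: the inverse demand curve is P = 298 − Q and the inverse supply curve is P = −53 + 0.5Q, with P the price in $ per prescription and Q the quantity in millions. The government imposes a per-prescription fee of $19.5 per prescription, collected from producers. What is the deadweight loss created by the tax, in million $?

Deadweight loss = $126.75 million.

Rewrite in direct form: Qd = 298 − P and Qs = 2P + 106.
Without the tax, 298 − P = 2P + 106 gives 3P = 192, so P* = $64 and Q* = 234.
With the tax collected from producers, supply shifts: Qs = 2(P − 19.5) + 106.
New equilibrium: buyers pay $77, producers receive $57.5, Q = 221. (Wedge: Pb − Ps = 19.5.)
Quantity falls by |ΔQ| = |234 − 221| = 13.
DWL = ½ · t · |ΔQ| = ½ · 19.5 · 13 = $126.75.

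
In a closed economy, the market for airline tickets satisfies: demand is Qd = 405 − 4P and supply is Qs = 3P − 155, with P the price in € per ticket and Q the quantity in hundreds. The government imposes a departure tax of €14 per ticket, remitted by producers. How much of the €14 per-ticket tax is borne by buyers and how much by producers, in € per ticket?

Buyers bear €6 per ticket; producers bear €8 per ticket.

Without the tax, 405 − 4P = 3P − 155 gives 7P = 560, so P* = €80 and Q* = 85.
With the tax collected from producers, supply shifts: Qs = 3(P − 14) − 155.
Solving gives Q = 61 with buyers paying €86 and producers receiving €72 (the €14 wedge).
Burden on buyers: €6; on producers: €8. (They sum to €14.)
The less price-elastic side of the market bears the larger share of a per-unit tax.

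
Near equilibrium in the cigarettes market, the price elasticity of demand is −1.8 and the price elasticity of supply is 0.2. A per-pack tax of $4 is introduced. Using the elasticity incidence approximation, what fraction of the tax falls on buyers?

Incidence ratio: buyers' share ≈ εs / (εs + |εd|) = 0.2 / (0.2 + 1.8) = 0.1.
Supply is the less elastic side, so buyers bear the smaller share.

Buyers' share ≈ 0.1.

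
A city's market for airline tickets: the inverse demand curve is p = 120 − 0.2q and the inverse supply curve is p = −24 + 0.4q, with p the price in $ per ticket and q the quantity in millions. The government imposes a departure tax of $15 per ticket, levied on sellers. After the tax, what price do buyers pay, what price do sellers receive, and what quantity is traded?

Buyers pay $77; sellers receive $62; quantity = 215.

Inverting to q(p) form: qd = 600 − 5p; qs = 2.5p + 60.
Before the tax: set 600 − 5p = 2.5p + 60 → p* = $72, q* = 240.
With the tax collected from sellers, supply shifts: qs = 2.5(p − 15) + 60.
Solving gives q = 215 with buyers paying $77 and sellers receiving $62 (the $15 wedge).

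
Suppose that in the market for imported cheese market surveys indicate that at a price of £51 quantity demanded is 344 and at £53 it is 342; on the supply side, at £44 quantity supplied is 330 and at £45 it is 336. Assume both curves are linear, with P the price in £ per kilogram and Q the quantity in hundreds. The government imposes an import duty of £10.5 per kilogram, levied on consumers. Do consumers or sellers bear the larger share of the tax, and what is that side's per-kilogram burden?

Consumers bear the larger share: £9 per kilogram.

Demand slope: (342 − 344)/(53 − 51) = -1, so Qd = 395 − P.
Supply slope: (336 − 330)/(45 − 44) = 6, so Qs = 6P + 66.
Before the tax: set 395 − P = 6P + 66 → P* = £47, Q* = 348.
With the tax collected from consumers, demand (in seller-price terms) shifts: Qd = 395 − (P + 10.5).
Solving gives Q = 339 with consumers paying £56 and sellers receiving £45.5 (the £10.5 wedge).
Per-kilogram burden: consumers £9, sellers £1.5.
Consumers take the larger share because demand is less price-elastic here (demand slope 1 vs supply slope 6).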